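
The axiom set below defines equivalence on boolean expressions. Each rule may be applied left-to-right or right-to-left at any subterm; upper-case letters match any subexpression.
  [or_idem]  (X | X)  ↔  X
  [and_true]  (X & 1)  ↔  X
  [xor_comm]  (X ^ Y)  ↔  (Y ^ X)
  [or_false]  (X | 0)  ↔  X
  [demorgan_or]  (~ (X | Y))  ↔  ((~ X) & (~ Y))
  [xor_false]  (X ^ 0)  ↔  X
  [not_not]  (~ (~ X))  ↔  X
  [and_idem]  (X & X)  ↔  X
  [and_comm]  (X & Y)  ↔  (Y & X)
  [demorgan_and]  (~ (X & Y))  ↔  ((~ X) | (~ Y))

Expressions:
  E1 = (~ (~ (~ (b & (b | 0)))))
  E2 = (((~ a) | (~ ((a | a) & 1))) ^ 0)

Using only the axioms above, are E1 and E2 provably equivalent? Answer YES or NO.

NO

The axioms are sound identities: if E1 ↔* E2 then E1 and E2 evaluate identically under any assignment.
Under a=0, b=1: E1 evaluates to 0, E2 to 1. Distinct ⇒ no rewrite sequence connects them.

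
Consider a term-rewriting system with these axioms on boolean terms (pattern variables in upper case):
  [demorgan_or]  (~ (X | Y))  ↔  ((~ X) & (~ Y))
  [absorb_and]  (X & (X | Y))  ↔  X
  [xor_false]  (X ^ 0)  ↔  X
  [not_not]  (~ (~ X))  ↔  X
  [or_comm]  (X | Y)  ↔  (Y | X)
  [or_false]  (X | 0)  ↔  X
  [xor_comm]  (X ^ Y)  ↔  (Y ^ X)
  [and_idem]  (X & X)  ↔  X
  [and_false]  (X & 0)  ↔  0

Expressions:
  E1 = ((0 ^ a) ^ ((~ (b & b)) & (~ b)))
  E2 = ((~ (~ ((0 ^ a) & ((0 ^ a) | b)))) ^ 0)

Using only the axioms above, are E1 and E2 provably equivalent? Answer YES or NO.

The axioms are sound identities: if E1 ↔* E2 then E1 and E2 evaluate identically under any assignment.
Under a=0, b=0: E1 evaluates to 1, E2 to 0. Distinct ⇒ no rewrite sequence connects them.

NO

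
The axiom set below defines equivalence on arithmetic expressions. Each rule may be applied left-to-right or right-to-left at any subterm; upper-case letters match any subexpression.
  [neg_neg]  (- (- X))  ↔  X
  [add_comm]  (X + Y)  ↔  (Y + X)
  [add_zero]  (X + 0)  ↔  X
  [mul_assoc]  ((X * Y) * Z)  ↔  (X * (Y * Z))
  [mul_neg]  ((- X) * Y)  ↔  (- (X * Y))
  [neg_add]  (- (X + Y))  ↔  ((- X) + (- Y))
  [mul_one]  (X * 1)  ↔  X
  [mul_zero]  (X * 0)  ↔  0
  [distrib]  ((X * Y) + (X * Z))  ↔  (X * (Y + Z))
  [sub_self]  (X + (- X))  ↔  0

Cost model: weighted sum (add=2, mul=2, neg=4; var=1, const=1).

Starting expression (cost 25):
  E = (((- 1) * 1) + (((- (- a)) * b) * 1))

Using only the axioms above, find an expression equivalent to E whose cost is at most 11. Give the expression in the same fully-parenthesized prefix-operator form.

(1) (- (- a))  =[neg_neg →]=  a    ⊢ (((- 1) * 1) + ((a * b) * 1))
(2) ((- 1) * 1)  =[mul_neg →]=  (- (1 * 1))    ⊢ ((- (1 * 1)) + ((a * b) * 1))
(3) (1 * 1)  =[mul_one →]=  1    ⊢ ((- 1) + ((a * b) * 1))
(4) ((a * b) * 1)  =[mul_one →]=  (a * b)    ⊢ cost 11, within 11

((- 1) + (a * b))   [cost 11]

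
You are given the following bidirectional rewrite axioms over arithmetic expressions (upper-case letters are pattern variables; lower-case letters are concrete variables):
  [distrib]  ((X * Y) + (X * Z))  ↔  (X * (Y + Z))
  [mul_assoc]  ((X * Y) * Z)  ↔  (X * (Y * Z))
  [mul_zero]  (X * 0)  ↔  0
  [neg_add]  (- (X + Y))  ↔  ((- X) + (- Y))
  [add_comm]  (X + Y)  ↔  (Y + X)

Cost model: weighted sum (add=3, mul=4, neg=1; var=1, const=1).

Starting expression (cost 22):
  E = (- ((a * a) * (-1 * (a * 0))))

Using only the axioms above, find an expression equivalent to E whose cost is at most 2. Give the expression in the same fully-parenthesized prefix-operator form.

(1) (a * 0)  =[mul_zero →]=  0    ⊢ (- ((a * a) * (-1 * 0)))
(2) (-1 * 0)  =[mul_zero →]=  0    ⊢ (- ((a * a) * 0))
(3) ((a * a) * 0)  =[mul_assoc →]=  (a * (a * 0))    ⊢ (- (a * (a * 0)))
(4) (a * 0)  =[mul_zero →]=  0    ⊢ (- (a * 0))
(5) (a * 0)  =[mul_zero →]=  0    ⊢ cost 2, within 2

(- 0)   [cost 2]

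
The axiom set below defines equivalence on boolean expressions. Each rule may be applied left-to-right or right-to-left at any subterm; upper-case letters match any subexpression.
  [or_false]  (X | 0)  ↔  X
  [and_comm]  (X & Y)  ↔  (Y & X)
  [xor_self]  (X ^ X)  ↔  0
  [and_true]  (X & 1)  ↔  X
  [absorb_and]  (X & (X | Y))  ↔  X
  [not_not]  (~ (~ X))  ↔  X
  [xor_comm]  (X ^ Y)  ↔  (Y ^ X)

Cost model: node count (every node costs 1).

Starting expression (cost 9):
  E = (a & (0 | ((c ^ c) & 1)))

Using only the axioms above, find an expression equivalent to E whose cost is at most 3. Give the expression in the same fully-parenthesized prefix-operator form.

(1) (c ^ c)  =[xor_self →]=  0    ⊢ (a & (0 | (0 & 1)))
(2) (0 & 1)  =[and_true →]=  0    ⊢ (a & (0 | 0))
(3) (0 | 0)  =[or_false →]=  0    ⊢ cost 3, within 3

(a & 0)   [cost 3]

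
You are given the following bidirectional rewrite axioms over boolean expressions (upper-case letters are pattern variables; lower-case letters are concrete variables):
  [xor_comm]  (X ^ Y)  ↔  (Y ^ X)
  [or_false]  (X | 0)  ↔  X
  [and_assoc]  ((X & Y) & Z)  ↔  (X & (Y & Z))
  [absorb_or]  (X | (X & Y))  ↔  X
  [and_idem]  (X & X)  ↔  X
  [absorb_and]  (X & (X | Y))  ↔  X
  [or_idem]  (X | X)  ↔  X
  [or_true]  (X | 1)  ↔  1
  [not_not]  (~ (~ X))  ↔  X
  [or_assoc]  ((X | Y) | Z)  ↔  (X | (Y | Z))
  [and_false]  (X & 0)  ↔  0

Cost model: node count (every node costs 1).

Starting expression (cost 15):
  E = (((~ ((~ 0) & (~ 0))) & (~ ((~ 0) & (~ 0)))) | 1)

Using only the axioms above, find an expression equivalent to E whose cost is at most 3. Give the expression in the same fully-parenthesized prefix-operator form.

step 1: and_idem (→) rewrites ((~ ((~ 0) & (~ 0))) & (~ ((~ 0) & (~ 0)))) into (~ ((~ 0) & (~ 0))), now ((~ ((~ 0) & (~ 0))) | 1)
step 2: and_idem (→) rewrites ((~ 0) & (~ 0)) into (~ 0), now ((~ (~ 0)) | 1)
step 3: not_not (→) rewrites (~ (~ 0)) into 0, reaching cost 3 (bound 3)

(0 | 1)   [cost 3]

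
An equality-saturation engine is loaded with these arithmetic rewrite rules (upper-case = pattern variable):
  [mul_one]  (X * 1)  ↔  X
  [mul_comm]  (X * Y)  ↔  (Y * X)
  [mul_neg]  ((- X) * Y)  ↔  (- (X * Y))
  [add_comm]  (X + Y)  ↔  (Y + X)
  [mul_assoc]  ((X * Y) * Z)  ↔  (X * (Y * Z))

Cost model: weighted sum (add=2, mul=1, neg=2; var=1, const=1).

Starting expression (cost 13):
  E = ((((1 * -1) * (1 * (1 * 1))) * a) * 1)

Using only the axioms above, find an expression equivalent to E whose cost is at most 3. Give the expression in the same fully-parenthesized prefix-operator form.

(-1 * a)   [cost 3]

step 1: mul_one (→) rewrites ((((1 * -1) * (1 * (1 * 1))) * a) * 1) into (((1 * -1) * (1 * (1 * 1))) * a)
step 2: mul_comm (→) rewrites (1 * (1 * 1)) into ((1 * 1) * 1), now (((1 * -1) * ((1 * 1) * 1)) * a)
step 3: mul_comm (→) rewrites (1 * -1) into (-1 * 1), now (((-1 * 1) * ((1 * 1) * 1)) * a)
step 4: mul_one (→) rewrites (1 * 1) into 1, now (((-1 * 1) * (1 * 1)) * a)
step 5: mul_one (→) rewrites (1 * 1) into 1, now (((-1 * 1) * 1) * a)
step 6: mul_one (→) rewrites (-1 * 1) into -1, now ((-1 * 1) * a)
step 7: mul_one (→) rewrites (-1 * 1) into -1, reaching cost 3 (bound 3)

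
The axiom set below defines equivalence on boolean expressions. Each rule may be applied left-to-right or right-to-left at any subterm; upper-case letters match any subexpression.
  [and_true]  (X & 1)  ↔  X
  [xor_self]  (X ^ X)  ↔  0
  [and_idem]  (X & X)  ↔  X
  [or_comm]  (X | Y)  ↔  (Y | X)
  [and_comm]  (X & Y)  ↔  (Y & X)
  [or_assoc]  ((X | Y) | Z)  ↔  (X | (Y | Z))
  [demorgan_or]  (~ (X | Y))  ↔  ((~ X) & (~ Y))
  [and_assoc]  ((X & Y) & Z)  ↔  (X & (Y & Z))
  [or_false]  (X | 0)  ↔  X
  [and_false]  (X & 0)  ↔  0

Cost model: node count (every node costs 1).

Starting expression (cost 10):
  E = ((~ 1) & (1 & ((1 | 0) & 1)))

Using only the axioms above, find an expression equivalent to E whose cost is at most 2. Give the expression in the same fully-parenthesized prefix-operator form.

step 1: or_false (→) rewrites (1 | 0) into 1, now ((~ 1) & (1 & (1 & 1)))
step 2: and_idem (→) rewrites (1 & 1) into 1, now ((~ 1) & (1 & 1))
step 3: and_true (→) rewrites (1 & 1) into 1, now ((~ 1) & 1)
step 4: and_true (→) rewrites ((~ 1) & 1) into (~ 1), reaching cost 2 (bound 2)

(~ 1)   [cost 2]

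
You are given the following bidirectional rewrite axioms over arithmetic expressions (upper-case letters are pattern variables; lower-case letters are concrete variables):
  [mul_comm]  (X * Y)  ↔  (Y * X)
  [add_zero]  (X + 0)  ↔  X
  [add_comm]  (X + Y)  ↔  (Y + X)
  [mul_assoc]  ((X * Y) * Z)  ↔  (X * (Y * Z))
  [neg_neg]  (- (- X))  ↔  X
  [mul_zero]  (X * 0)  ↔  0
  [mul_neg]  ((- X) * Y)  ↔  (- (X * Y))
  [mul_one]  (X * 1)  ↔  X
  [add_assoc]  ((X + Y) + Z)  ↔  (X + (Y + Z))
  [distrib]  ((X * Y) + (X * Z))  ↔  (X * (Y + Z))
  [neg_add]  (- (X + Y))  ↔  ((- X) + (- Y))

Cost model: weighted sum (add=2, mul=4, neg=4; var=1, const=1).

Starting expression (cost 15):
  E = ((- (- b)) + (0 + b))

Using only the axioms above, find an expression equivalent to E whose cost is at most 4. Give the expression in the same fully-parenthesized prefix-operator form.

step 1: neg_neg (→) rewrites (- (- b)) into b, now (b + (0 + b))
step 2: add_comm (→) rewrites (0 + b) into (b + 0), now (b + (b + 0))
step 3: add_zero (→) rewrites (b + 0) into b, reaching cost 4 (bound 4)

(b + b)   [cost 4]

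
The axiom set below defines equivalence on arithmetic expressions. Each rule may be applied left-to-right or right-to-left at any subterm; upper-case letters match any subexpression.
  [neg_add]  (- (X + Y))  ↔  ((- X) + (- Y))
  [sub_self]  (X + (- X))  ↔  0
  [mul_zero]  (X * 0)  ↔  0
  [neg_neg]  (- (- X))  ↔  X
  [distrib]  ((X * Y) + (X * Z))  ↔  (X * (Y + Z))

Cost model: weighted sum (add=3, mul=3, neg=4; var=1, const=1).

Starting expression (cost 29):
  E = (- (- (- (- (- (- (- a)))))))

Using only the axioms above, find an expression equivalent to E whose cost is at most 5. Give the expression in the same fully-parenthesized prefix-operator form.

(- a)   [cost 5]

1. [neg_neg →] (- (- (- (- (- (- a))))))  →  (- (- (- (- a))));  E = (- (- (- (- (- a)))))
2. [neg_neg →] (- (- a))  →  a;  E = (- (- (- a)))
3. [neg_neg →] (- (- (- a)))  →  (- a);  cost 5 ≤ 5, done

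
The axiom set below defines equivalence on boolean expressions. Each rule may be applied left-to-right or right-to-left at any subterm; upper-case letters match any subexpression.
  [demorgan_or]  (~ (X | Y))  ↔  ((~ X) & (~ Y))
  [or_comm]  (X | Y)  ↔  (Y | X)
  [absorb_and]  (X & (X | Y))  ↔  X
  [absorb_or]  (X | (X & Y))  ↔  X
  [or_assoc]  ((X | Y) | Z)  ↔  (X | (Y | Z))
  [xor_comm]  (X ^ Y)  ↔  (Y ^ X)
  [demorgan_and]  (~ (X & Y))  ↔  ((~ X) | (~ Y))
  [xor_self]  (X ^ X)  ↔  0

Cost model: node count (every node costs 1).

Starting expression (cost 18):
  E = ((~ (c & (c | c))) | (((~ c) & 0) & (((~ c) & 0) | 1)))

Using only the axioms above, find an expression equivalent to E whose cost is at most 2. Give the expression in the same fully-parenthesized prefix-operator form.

step 1: absorb_and (→) rewrites (c & (c | c)) into c, now ((~ c) | (((~ c) & 0) & (((~ c) & 0) | 1)))
step 2: absorb_and (→) rewrites (((~ c) & 0) & (((~ c) & 0) | 1)) into ((~ c) & 0), now ((~ c) | ((~ c) & 0))
step 3: absorb_or (→) rewrites ((~ c) | ((~ c) & 0)) into (~ c), reaching cost 2 (bound 2)

(~ c)   [cost 2]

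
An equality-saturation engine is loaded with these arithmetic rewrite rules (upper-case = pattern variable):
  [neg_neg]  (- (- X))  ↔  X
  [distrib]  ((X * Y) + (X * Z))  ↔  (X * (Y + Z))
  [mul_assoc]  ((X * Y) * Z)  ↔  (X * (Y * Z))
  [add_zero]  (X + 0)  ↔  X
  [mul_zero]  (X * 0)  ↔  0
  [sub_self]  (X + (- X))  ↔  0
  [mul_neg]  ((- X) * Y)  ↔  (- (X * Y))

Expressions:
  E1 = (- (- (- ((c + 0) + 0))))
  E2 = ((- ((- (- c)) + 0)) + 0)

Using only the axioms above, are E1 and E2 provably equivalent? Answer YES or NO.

YES

step 1: add_zero (→) rewrites ((c + 0) + 0) into (c + 0), now (- (- (- (c + 0))))
step 2: neg_neg (→) rewrites (- (- (c + 0))) into (c + 0), now (- (c + 0))
step 3: add_zero (→) rewrites (c + 0) into c, now (- c)
step 4: neg_neg (←) rewrites c into (- (- c)), now (- (- (- c)))
step 5: add_zero (←) rewrites (- (- (- c))) into ((- (- (- c))) + 0)
step 6: add_zero (←) rewrites (- (- c)) into ((- (- c)) + 0), which is E2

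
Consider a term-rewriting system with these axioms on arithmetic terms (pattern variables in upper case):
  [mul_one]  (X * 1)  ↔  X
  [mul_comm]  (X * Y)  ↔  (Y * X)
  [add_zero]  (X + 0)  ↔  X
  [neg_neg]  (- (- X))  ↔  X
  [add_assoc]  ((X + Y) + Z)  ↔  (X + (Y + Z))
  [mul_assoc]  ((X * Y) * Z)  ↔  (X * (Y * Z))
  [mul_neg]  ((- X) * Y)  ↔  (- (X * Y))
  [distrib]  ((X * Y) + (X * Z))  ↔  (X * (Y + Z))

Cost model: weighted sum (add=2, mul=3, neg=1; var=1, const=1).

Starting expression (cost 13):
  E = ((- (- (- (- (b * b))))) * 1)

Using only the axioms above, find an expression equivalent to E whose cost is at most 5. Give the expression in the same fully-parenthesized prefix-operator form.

(b * b)   [cost 5]

(1) ((- (- (- (- (b * b))))) * 1)  =[mul_one →]=  (- (- (- (- (b * b)))))
(2) (- (- (- (b * b))))  =[neg_neg →]=  (- (b * b))    ⊢ (- (- (b * b)))
(3) (- (- (b * b)))  =[neg_neg →]=  (b * b)    ⊢ cost 5, within 5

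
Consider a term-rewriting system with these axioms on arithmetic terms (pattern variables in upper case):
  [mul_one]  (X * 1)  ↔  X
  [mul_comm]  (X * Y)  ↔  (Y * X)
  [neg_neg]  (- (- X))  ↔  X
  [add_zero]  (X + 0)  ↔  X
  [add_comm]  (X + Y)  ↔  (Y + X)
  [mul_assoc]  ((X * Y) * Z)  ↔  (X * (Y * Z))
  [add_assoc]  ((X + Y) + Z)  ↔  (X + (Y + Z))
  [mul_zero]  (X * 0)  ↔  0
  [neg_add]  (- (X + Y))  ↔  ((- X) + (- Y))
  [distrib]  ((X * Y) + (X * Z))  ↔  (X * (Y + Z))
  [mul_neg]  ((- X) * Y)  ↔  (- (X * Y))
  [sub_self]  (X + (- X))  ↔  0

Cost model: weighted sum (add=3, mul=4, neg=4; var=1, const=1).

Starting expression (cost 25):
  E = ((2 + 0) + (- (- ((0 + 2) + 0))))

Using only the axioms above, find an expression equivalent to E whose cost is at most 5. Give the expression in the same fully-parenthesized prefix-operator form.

step 1: neg_neg (→) rewrites (- (- ((0 + 2) + 0))) into ((0 + 2) + 0), now ((2 + 0) + ((0 + 2) + 0))
step 2: add_zero (→) rewrites (2 + 0) into 2, now (2 + ((0 + 2) + 0))
step 3: add_comm (→) rewrites (0 + 2) into (2 + 0), now (2 + ((2 + 0) + 0))
step 4: add_zero (→) rewrites ((2 + 0) + 0) into (2 + 0), now (2 + (2 + 0))
step 5: add_zero (→) rewrites (2 + 0) into 2, reaching cost 5 (bound 5)

(2 + 2)   [cost 5]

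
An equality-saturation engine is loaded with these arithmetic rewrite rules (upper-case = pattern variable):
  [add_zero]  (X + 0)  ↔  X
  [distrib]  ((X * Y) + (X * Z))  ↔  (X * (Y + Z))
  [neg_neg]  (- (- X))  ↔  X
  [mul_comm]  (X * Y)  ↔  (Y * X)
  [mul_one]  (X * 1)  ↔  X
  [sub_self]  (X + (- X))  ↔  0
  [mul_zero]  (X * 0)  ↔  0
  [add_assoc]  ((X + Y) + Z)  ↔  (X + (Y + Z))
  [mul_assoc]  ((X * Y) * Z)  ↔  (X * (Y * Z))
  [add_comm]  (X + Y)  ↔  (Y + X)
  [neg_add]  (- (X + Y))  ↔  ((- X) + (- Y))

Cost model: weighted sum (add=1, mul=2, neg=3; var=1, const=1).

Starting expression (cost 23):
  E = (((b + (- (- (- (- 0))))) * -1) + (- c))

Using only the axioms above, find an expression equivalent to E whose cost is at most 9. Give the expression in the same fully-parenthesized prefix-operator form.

((b * -1) + (- c))   [cost 9]

1. [neg_neg →] (- (- 0))  →  0;  E = (((b + (- (- 0))) * -1) + (- c))
2. [neg_neg →] (- (- 0))  →  0;  E = (((b + 0) * -1) + (- c))
3. [add_zero →] (b + 0)  →  b;  cost 9 ≤ 9, done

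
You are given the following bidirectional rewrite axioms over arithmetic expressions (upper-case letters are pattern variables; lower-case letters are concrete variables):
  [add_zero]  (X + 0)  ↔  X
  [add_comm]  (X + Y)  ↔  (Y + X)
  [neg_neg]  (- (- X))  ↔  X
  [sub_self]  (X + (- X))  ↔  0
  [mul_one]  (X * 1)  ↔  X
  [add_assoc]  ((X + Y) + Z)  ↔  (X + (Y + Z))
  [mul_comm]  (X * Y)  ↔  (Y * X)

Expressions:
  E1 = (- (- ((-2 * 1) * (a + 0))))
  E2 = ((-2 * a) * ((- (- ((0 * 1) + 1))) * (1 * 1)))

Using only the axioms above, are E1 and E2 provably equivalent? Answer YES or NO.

(1) (-2 * 1)  =[mul_one →]=  -2    ⊢ (- (- (-2 * (a + 0))))
(2) (- (- (-2 * (a + 0))))  =[neg_neg →]=  (-2 * (a + 0))
(3) (a + 0)  =[add_zero →]=  a    ⊢ (-2 * a)
(4) (-2 * a)  =[mul_one ←]=  ((-2 * a) * 1)
(5) 1  =[mul_one ←]=  (1 * 1)    ⊢ ((-2 * a) * (1 * 1))
(6) 1  =[add_zero ←]=  (1 + 0)    ⊢ ((-2 * a) * ((1 + 0) * 1))
(7) 1  =[mul_one ←]=  (1 * 1)    ⊢ ((-2 * a) * ((1 + 0) * (1 * 1)))
(8) (1 + 0)  =[neg_neg ←]=  (- (- (1 + 0)))    ⊢ ((-2 * a) * ((- (- (1 + 0))) * (1 * 1)))
(9) (1 + 0)  =[add_comm →]=  (0 + 1)    ⊢ ((-2 * a) * ((- (- (0 + 1))) * (1 * 1)))
(10) 0  =[mul_one ←]=  (0 * 1)    ⊢ E2

YES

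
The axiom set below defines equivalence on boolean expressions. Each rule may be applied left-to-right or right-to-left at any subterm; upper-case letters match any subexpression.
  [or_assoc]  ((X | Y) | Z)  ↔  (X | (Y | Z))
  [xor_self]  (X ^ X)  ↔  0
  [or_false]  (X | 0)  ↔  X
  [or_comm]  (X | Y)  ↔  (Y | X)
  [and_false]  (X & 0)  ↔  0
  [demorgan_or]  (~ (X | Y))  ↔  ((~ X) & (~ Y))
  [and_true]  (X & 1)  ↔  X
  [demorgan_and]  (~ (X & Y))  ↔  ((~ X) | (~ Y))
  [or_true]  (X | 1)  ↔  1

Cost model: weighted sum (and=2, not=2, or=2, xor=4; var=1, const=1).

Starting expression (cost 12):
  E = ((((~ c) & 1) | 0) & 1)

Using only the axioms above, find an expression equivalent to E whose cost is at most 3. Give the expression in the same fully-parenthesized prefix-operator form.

1. [and_true →] ((((~ c) & 1) | 0) & 1)  →  (((~ c) & 1) | 0)
2. [or_false →] (((~ c) & 1) | 0)  →  ((~ c) & 1)
3. [and_true →] ((~ c) & 1)  →  (~ c);  cost 3 ≤ 3, done

(~ c)   [cost 3]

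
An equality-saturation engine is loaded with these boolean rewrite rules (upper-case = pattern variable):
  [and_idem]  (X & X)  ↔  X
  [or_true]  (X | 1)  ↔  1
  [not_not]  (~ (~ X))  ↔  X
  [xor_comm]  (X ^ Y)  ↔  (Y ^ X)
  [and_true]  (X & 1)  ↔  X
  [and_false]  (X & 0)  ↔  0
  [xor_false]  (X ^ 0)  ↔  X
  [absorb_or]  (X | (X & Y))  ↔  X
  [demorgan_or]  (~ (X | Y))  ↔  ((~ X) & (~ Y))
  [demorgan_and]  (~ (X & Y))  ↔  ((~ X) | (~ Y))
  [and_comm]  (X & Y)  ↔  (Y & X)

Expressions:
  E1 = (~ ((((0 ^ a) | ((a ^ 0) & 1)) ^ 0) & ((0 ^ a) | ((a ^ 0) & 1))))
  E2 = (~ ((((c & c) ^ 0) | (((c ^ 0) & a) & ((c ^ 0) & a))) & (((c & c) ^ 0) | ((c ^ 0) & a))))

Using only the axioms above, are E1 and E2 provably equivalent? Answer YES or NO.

All listed rules preserve value, hence provable equivalence implies equal values everywhere; look for a separating assignment.
a=0, c=1 gives E1 ↦ 1, E2 ↦ 0; values differ ⇒ not provably equivalent.

NO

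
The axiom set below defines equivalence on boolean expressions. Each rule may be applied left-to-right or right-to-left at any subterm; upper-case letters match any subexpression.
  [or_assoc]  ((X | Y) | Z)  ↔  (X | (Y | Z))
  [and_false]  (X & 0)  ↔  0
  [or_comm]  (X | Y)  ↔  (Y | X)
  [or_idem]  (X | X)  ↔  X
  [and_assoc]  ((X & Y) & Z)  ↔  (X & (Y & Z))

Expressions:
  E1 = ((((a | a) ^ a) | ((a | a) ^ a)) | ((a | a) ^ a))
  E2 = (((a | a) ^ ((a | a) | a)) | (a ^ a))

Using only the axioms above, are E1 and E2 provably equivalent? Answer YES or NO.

YES

step 1: or_idem (→) rewrites (((a | a) ^ a) | ((a | a) ^ a)) into ((a | a) ^ a), now (((a | a) ^ a) | ((a | a) ^ a))
step 2: or_idem (→) rewrites (((a | a) ^ a) | ((a | a) ^ a)) into ((a | a) ^ a)
step 3: or_idem (→) rewrites (a | a) into a, now (a ^ a)
step 4: or_idem (←) rewrites (a ^ a) into ((a ^ a) | (a ^ a))
step 5: or_idem (←) rewrites a into (a | a), now ((a ^ a) | ((a | a) ^ a))
step 6: or_comm (→) rewrites ((a ^ a) | ((a | a) ^ a)) into (((a | a) ^ a) | (a ^ a))
step 7: or_idem (←) rewrites a into (a | a), now (((a | a) ^ (a | a)) | (a ^ a))
step 8: or_idem (←) rewrites a into (a | a), which is E2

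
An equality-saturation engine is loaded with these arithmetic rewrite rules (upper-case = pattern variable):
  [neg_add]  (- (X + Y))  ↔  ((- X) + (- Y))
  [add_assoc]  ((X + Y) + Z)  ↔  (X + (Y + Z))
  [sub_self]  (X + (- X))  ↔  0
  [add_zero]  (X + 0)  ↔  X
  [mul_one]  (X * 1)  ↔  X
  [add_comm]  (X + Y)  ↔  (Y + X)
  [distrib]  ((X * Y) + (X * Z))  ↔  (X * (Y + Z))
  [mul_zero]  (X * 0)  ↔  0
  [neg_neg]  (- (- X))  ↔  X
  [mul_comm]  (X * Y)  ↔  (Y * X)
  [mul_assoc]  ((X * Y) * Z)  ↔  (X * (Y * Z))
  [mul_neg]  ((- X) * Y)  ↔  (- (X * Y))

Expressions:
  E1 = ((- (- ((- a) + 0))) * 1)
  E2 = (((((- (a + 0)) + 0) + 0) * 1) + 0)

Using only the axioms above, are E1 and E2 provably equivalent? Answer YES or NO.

YES

(1) ((- a) + 0)  =[add_zero →]=  (- a)    ⊢ ((- (- (- a))) * 1)
(2) (- (- a))  =[neg_neg →]=  a    ⊢ ((- a) * 1)
(3) ((- a) * 1)  =[mul_one →]=  (- a)
(4) (- a)  =[add_zero ←]=  ((- a) + 0)
(5) ((- a) + 0)  =[add_zero ←]=  (((- a) + 0) + 0)
(6) (- a)  =[add_zero ←]=  ((- a) + 0)    ⊢ ((((- a) + 0) + 0) + 0)
(7) (((- a) + 0) + 0)  =[mul_one ←]=  ((((- a) + 0) + 0) * 1)    ⊢ (((((- a) + 0) + 0) * 1) + 0)
(8) a  =[add_zero ←]=  (a + 0)    ⊢ E2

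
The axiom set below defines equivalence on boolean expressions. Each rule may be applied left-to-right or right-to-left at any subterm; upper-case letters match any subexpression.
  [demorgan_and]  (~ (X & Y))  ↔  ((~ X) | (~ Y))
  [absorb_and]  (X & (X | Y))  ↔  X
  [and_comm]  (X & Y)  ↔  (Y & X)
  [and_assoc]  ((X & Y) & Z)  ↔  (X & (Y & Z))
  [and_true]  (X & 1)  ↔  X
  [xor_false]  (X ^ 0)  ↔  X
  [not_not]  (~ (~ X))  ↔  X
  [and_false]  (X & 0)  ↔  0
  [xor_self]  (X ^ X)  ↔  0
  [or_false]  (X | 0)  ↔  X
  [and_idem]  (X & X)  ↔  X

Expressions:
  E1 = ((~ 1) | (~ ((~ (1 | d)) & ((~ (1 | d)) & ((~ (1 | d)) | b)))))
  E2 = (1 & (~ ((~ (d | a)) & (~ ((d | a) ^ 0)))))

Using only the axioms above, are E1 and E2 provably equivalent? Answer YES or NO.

All listed rules preserve value, hence provable equivalence implies equal values everywhere; look for a separating assignment.
a=0, b=0, d=0 gives E1 ↦ 1, E2 ↦ 0; values differ ⇒ not provably equivalent.

NO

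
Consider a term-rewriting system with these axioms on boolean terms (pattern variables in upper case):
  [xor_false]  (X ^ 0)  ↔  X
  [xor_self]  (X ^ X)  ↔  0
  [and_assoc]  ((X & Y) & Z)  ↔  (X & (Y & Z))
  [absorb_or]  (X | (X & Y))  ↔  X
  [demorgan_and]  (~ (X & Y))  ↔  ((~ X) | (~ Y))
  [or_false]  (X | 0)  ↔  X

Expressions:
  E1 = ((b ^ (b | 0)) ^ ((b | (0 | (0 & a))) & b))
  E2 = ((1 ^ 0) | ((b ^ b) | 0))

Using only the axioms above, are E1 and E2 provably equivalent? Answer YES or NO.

Every axiom is a valid identity, so a rewrite proof would force E1 and E2 to agree under every assignment.
At a=0, b=0: E1 = 0 but E2 = 1; they differ, so no derivation exists.

NO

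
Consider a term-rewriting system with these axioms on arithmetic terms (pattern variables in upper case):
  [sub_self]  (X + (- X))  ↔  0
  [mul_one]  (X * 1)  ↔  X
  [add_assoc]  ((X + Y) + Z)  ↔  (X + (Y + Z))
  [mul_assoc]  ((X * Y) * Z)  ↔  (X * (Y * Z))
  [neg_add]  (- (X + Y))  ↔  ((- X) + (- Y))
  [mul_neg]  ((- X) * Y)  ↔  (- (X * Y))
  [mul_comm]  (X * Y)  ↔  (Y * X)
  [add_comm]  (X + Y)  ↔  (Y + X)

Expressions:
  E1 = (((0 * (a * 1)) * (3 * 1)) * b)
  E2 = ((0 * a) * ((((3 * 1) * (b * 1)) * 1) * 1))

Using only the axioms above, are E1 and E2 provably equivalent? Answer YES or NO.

1. [mul_one →] (3 * 1)  →  3;  E1 = (((0 * (a * 1)) * 3) * b)
2. [mul_one →] (a * 1)  →  a;  E1 = (((0 * a) * 3) * b)
3. [mul_assoc →] (((0 * a) * 3) * b)  →  ((0 * a) * (3 * b))
4. [mul_one ←] (3 * b)  →  ((3 * b) * 1);  E1 = ((0 * a) * ((3 * b) * 1))
5. [mul_one ←] 3  →  (3 * 1);  E1 = ((0 * a) * (((3 * 1) * b) * 1))
6. [mul_one ←] b  →  (b * 1);  E1 = ((0 * a) * (((3 * 1) * (b * 1)) * 1))
7. [mul_one ←] ((3 * 1) * (b * 1))  →  (((3 * 1) * (b * 1)) * 1);  this is E2

YES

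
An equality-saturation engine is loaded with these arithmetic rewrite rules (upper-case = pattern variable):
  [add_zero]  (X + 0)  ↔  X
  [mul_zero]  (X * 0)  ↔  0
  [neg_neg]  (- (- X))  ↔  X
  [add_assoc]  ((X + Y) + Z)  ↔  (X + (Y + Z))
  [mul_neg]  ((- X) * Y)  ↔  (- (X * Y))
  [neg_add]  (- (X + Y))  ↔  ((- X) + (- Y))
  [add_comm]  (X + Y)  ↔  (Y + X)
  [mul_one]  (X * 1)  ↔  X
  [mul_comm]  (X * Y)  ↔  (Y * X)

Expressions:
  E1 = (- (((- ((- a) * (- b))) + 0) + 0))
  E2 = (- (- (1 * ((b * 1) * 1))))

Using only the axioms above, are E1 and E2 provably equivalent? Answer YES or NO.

NO

Every axiom is a valid identity, so a rewrite proof would force E1 and E2 to agree under every assignment.
At a=0, b=1: E1 = 0 but E2 = 1; they differ, so no derivation exists.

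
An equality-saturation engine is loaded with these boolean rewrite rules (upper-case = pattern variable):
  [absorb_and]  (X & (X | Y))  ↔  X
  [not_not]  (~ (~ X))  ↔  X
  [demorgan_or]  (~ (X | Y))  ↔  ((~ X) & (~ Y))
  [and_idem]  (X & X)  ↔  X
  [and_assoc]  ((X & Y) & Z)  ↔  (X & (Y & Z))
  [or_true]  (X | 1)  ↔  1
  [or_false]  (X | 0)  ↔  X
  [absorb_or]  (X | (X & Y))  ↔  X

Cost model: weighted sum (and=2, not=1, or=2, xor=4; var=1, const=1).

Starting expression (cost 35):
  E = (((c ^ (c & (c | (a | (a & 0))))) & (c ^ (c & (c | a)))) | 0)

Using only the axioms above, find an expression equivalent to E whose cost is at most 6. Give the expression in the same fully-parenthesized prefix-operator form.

(1) (a | (a & 0))  =[absorb_or →]=  a    ⊢ (((c ^ (c & (c | a))) & (c ^ (c & (c | a)))) | 0)
(2) ((c ^ (c & (c | a))) & (c ^ (c & (c | a))))  =[and_idem →]=  (c ^ (c & (c | a)))    ⊢ ((c ^ (c & (c | a))) | 0)
(3) ((c ^ (c & (c | a))) | 0)  =[or_false →]=  (c ^ (c & (c | a)))
(4) (c & (c | a))  =[absorb_and →]=  c    ⊢ cost 6, within 6

(c ^ c)   [cost 6]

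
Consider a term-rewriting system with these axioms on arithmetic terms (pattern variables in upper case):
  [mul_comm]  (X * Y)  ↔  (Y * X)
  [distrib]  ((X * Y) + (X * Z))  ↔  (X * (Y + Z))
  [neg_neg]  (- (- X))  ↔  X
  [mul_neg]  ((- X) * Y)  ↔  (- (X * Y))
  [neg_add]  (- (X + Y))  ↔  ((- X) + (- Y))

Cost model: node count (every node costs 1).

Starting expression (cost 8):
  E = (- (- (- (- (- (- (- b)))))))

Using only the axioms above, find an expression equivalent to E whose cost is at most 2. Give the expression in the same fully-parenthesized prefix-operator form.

(- b)   [cost 2]

1. [neg_neg →] (- (- (- (- (- b)))))  →  (- (- (- b)));  E = (- (- (- (- (- b)))))
2. [neg_neg →] (- (- (- (- (- b)))))  →  (- (- (- b)))
3. [neg_neg →] (- (- (- b)))  →  (- b);  cost 2 ≤ 2, done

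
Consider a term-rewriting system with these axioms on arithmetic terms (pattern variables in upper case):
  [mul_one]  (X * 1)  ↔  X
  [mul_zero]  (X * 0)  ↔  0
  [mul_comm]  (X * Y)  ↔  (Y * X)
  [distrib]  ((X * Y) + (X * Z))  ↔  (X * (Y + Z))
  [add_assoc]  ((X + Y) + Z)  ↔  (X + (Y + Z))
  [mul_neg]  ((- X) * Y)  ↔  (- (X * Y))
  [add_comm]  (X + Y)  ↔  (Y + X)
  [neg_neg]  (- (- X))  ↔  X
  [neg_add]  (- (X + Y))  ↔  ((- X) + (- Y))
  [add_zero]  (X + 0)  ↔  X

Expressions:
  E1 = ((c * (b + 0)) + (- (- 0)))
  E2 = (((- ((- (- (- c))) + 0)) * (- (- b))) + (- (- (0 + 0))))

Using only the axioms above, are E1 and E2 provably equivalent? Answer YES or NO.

YES

1. [add_zero →] (b + 0)  →  b;  E1 = ((c * b) + (- (- 0)))
2. [neg_neg →] (- (- 0))  →  0;  E1 = ((c * b) + 0)
3. [add_zero →] ((c * b) + 0)  →  (c * b)
4. [neg_neg ←] c  →  (- (- c));  E1 = ((- (- c)) * b)
5. [neg_neg ←] b  →  (- (- b));  E1 = ((- (- c)) * (- (- b)))
6. [add_zero ←] (- c)  →  ((- c) + 0);  E1 = ((- ((- c) + 0)) * (- (- b)))
7. [add_zero ←] ((- ((- c) + 0)) * (- (- b)))  →  (((- ((- c) + 0)) * (- (- b))) + 0)
8. [neg_neg ←] 0  →  (- (- 0));  E1 = (((- ((- c) + 0)) * (- (- b))) + (- (- 0)))
9. [add_zero ←] 0  →  (0 + 0);  E1 = (((- ((- c) + 0)) * (- (- b))) + (- (- (0 + 0))))
10. [neg_neg ←] (- c)  →  (- (- (- c)));  this is E2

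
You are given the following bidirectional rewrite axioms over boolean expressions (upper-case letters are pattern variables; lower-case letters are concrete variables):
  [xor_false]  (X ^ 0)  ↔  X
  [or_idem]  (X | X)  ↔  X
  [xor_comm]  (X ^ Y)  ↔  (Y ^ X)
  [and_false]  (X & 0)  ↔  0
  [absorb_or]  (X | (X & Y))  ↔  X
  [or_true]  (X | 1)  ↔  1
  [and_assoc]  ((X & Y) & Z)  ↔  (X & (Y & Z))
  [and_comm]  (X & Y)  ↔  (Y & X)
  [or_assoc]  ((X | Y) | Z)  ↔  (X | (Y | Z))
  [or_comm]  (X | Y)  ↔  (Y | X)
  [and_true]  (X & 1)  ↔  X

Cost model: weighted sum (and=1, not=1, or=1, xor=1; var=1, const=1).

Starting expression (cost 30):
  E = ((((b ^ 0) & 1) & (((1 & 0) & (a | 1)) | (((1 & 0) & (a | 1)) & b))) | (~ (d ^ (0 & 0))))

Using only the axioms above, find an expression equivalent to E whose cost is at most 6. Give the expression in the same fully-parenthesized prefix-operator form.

((b & 0) | (~ d))   [cost 6]

step 1: absorb_or (→) rewrites (((1 & 0) & (a | 1)) | (((1 & 0) & (a | 1)) & b)) into ((1 & 0) & (a | 1)), now ((((b ^ 0) & 1) & ((1 & 0) & (a | 1))) | (~ (d ^ (0 & 0))))
step 2: and_false (→) rewrites (1 & 0) into 0, now ((((b ^ 0) & 1) & (0 & (a | 1))) | (~ (d ^ (0 & 0))))
step 3: and_false (→) rewrites (0 & 0) into 0, now ((((b ^ 0) & 1) & (0 & (a | 1))) | (~ (d ^ 0)))
step 4: or_true (→) rewrites (a | 1) into 1, now ((((b ^ 0) & 1) & (0 & 1)) | (~ (d ^ 0)))
step 5: xor_false (→) rewrites (d ^ 0) into d, now ((((b ^ 0) & 1) & (0 & 1)) | (~ d))
step 6: xor_false (→) rewrites (b ^ 0) into b, now (((b & 1) & (0 & 1)) | (~ d))
step 7: and_true (→) rewrites (0 & 1) into 0, now (((b & 1) & 0) | (~ d))
step 8: and_true (→) rewrites (b & 1) into b, reaching cost 6 (bound 6)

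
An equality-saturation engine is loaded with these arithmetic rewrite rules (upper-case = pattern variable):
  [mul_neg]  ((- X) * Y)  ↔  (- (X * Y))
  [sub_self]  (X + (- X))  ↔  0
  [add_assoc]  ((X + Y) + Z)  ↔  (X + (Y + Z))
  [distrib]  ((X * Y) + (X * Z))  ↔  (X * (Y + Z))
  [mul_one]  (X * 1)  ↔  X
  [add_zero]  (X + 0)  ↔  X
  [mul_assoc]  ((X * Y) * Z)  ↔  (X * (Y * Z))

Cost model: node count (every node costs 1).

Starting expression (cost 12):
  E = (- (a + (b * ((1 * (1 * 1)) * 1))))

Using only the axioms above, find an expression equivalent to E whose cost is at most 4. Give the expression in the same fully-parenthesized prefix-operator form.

1. [mul_one →] ((1 * (1 * 1)) * 1)  →  (1 * (1 * 1));  E = (- (a + (b * (1 * (1 * 1)))))
2. [mul_one →] (1 * 1)  →  1;  E = (- (a + (b * (1 * 1))))
3. [mul_one →] (1 * 1)  →  1;  E = (- (a + (b * 1)))
4. [mul_one →] (b * 1)  →  b;  cost 4 ≤ 4, done

(- (a + b))   [cost 4]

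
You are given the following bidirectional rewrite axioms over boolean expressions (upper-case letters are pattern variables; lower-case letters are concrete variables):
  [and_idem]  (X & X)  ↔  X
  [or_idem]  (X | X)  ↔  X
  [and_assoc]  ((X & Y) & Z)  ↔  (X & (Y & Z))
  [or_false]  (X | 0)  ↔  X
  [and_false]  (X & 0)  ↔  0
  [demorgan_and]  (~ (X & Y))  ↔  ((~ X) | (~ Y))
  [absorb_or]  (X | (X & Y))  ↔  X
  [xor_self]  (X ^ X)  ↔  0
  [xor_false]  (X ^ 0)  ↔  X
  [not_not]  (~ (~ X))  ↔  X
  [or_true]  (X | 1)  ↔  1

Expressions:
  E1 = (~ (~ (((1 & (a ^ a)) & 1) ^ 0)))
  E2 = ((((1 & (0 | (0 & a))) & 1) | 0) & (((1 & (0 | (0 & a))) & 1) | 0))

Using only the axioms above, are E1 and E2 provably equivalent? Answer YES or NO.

YES

(1) (((1 & (a ^ a)) & 1) ^ 0)  =[xor_false →]=  ((1 & (a ^ a)) & 1)    ⊢ (~ (~ ((1 & (a ^ a)) & 1)))
(2) (~ (~ ((1 & (a ^ a)) & 1)))  =[not_not →]=  ((1 & (a ^ a)) & 1)
(3) (a ^ a)  =[xor_self →]=  0    ⊢ ((1 & 0) & 1)
(4) 0  =[absorb_or ←]=  (0 | (0 & a))    ⊢ ((1 & (0 | (0 & a))) & 1)
(5) ((1 & (0 | (0 & a))) & 1)  =[or_false ←]=  (((1 & (0 | (0 & a))) & 1) | 0)
(6) (((1 & (0 | (0 & a))) & 1) | 0)  =[and_idem ←]=  ((((1 & (0 | (0 & a))) & 1) | 0) & (((1 & (0 | (0 & a))) & 1) | 0))    ⊢ E2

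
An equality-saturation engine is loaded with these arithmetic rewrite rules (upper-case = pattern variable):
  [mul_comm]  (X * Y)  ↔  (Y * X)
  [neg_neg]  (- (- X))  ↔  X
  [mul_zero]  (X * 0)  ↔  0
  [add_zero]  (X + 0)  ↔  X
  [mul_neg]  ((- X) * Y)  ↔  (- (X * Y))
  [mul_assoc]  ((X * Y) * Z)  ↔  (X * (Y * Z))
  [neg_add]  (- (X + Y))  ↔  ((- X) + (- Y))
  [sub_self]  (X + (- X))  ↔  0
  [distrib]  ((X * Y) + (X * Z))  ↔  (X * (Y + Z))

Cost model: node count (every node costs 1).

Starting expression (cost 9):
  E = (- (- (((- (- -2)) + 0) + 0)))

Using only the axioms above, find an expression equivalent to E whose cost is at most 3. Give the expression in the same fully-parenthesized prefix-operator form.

(- (- -2))   [cost 3]

(1) (- (- (((- (- -2)) + 0) + 0)))  =[neg_neg →]=  (((- (- -2)) + 0) + 0)
(2) (((- (- -2)) + 0) + 0)  =[add_zero →]=  ((- (- -2)) + 0)
(3) ((- (- -2)) + 0)  =[add_zero →]=  (- (- -2))    ⊢ cost 3, within 3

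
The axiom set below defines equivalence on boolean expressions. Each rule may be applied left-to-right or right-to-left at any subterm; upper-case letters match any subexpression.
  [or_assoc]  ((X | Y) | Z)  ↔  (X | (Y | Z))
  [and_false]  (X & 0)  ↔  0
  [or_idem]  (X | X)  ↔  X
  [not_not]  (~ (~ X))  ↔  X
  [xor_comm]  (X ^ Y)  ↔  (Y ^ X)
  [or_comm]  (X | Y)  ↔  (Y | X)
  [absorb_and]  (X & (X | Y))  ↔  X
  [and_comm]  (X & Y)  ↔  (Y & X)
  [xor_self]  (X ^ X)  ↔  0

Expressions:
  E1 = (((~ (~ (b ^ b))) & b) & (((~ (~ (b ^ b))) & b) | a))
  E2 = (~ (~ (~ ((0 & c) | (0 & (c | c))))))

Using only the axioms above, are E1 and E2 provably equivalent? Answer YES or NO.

NO

The axioms are sound identities: if E1 ↔* E2 then E1 and E2 evaluate identically under any assignment.
Under a=0, b=0, c=0: E1 evaluates to 0, E2 to 1. Distinct ⇒ no rewrite sequence connects them.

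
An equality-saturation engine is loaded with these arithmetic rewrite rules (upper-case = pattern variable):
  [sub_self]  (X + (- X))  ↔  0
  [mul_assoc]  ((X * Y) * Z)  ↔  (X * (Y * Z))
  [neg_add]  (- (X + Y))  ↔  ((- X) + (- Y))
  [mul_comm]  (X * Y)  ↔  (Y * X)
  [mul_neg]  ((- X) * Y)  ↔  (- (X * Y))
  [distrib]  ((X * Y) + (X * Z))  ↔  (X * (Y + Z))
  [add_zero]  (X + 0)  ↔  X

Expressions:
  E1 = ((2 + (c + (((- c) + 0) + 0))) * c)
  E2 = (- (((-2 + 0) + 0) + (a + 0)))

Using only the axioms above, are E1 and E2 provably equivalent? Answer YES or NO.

The axioms are sound identities: if E1 ↔* E2 then E1 and E2 evaluate identically under any assignment.
Under a=0, c=0: E1 evaluates to 0, E2 to 2. Distinct ⇒ no rewrite sequence connects them.

NO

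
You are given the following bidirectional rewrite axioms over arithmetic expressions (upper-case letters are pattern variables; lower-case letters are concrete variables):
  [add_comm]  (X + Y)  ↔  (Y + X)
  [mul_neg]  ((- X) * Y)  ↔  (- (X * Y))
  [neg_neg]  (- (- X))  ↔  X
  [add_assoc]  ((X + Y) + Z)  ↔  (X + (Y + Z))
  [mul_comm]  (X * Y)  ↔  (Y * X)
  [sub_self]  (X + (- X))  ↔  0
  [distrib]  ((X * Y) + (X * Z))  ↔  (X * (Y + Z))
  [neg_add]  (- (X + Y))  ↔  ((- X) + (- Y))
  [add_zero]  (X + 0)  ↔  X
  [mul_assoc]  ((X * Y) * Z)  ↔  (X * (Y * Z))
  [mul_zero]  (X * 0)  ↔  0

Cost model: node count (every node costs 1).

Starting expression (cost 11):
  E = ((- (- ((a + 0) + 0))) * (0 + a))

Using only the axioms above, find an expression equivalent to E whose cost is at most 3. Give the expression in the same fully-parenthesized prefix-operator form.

(1) (a + 0)  =[add_zero →]=  a    ⊢ ((- (- (a + 0))) * (0 + a))
(2) (- (- (a + 0)))  =[neg_neg →]=  (a + 0)    ⊢ ((a + 0) * (0 + a))
(3) (a + 0)  =[add_zero →]=  a    ⊢ (a * (0 + a))
(4) (0 + a)  =[add_comm →]=  (a + 0)    ⊢ (a * (a + 0))
(5) (a + 0)  =[add_zero →]=  a    ⊢ cost 3, within 3

(a * a)   [cost 3]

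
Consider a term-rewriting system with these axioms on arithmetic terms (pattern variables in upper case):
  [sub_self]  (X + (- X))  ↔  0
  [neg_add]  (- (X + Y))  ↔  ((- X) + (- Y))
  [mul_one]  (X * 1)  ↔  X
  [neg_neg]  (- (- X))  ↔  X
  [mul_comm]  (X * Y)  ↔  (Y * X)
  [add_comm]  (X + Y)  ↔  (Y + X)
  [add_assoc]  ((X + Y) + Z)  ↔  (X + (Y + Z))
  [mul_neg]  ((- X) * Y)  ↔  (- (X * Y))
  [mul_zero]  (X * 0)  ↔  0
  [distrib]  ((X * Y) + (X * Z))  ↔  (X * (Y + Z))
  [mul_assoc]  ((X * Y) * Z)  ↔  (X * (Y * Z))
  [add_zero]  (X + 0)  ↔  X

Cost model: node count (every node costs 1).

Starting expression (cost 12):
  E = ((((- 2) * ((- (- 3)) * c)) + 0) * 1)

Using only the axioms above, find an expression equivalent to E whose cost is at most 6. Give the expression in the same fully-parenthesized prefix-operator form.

1. [add_zero →] (((- 2) * ((- (- 3)) * c)) + 0)  →  ((- 2) * ((- (- 3)) * c));  E = (((- 2) * ((- (- 3)) * c)) * 1)
2. [neg_neg →] (- (- 3))  →  3;  E = (((- 2) * (3 * c)) * 1)
3. [mul_one →] (((- 2) * (3 * c)) * 1)  →  ((- 2) * (3 * c));  cost 6 ≤ 6, done

((- 2) * (3 * c))   [cost 6]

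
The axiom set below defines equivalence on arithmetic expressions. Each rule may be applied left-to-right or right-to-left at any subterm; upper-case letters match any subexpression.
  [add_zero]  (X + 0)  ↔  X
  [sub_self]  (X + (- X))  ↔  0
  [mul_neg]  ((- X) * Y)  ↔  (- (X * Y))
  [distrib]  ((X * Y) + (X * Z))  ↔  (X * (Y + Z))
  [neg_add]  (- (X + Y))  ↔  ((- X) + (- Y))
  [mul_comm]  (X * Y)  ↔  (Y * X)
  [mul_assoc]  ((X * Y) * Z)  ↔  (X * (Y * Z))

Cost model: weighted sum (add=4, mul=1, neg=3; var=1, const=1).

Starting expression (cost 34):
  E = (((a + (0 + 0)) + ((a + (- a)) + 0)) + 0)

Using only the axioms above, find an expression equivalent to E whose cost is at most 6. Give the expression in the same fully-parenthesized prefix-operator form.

(a + 0)   [cost 6]

step 1: add_zero (→) rewrites (((a + (0 + 0)) + ((a + (- a)) + 0)) + 0) into ((a + (0 + 0)) + ((a + (- a)) + 0))
step 2: sub_self (→) rewrites (a + (- a)) into 0, now ((a + (0 + 0)) + (0 + 0))
step 3: add_zero (→) rewrites (0 + 0) into 0, now ((a + (0 + 0)) + 0)
step 4: add_zero (→) rewrites ((a + (0 + 0)) + 0) into (a + (0 + 0))
step 5: add_zero (→) rewrites (0 + 0) into 0, reaching cost 6 (bound 6)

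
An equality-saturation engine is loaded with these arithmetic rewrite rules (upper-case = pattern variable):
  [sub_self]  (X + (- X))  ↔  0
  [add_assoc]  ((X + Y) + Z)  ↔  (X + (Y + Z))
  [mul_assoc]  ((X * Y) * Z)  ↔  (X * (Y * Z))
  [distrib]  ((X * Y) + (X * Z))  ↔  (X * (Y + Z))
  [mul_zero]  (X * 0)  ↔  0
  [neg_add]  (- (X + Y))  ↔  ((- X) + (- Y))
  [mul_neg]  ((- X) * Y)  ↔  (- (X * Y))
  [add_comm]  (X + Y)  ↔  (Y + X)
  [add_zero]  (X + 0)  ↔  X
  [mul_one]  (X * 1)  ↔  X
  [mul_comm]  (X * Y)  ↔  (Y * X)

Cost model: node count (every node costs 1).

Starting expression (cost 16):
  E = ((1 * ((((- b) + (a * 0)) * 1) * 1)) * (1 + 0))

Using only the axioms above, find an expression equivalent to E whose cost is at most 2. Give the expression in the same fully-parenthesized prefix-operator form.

(- b)   [cost 2]

(1) (((- b) + (a * 0)) * 1)  =[mul_one →]=  ((- b) + (a * 0))    ⊢ ((1 * (((- b) + (a * 0)) * 1)) * (1 + 0))
(2) (a * 0)  =[mul_zero →]=  0    ⊢ ((1 * (((- b) + 0) * 1)) * (1 + 0))
(3) (((- b) + 0) * 1)  =[mul_one →]=  ((- b) + 0)    ⊢ ((1 * ((- b) + 0)) * (1 + 0))
(4) (1 * ((- b) + 0))  =[mul_comm →]=  (((- b) + 0) * 1)    ⊢ ((((- b) + 0) * 1) * (1 + 0))
(5) (((- b) + 0) * 1)  =[mul_one →]=  ((- b) + 0)    ⊢ (((- b) + 0) * (1 + 0))
(6) (1 + 0)  =[add_zero →]=  1    ⊢ (((- b) + 0) * 1)
(7) ((- b) + 0)  =[add_zero →]=  (- b)    ⊢ ((- b) * 1)
(8) ((- b) * 1)  =[mul_one →]=  (- b)    ⊢ cost 2, within 2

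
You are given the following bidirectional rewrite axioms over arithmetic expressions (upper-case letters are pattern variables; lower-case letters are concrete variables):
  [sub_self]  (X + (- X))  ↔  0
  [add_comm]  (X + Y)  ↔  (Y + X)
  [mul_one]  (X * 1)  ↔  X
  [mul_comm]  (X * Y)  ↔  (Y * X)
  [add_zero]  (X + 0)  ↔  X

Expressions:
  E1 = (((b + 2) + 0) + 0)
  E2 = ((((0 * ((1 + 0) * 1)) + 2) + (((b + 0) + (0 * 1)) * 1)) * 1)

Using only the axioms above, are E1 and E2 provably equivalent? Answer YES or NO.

YES

(1) (((b + 2) + 0) + 0)  =[add_zero →]=  ((b + 2) + 0)
(2) ((b + 2) + 0)  =[add_zero →]=  (b + 2)
(3) (b + 2)  =[add_comm →]=  (2 + b)
(4) b  =[mul_one ←]=  (b * 1)    ⊢ (2 + (b * 1))
(5) 2  =[add_zero ←]=  (2 + 0)    ⊢ ((2 + 0) + (b * 1))
(6) 0  =[mul_one ←]=  (0 * 1)    ⊢ ((2 + (0 * 1)) + (b * 1))
(7) ((2 + (0 * 1)) + (b * 1))  =[mul_one ←]=  (((2 + (0 * 1)) + (b * 1)) * 1)
(8) b  =[add_zero ←]=  (b + 0)    ⊢ (((2 + (0 * 1)) + ((b + 0) * 1)) * 1)
(9) (2 + (0 * 1))  =[add_comm →]=  ((0 * 1) + 2)    ⊢ ((((0 * 1) + 2) + ((b + 0) * 1)) * 1)
(10) b  =[add_zero ←]=  (b + 0)    ⊢ ((((0 * 1) + 2) + (((b + 0) + 0) * 1)) * 1)
(11) 1  =[add_zero ←]=  (1 + 0)    ⊢ ((((0 * (1 + 0)) + 2) + (((b + 0) + 0) * 1)) * 1)
(12) 0  =[mul_one ←]=  (0 * 1)    ⊢ ((((0 * (1 + 0)) + 2) + (((b + 0) + (0 * 1)) * 1)) * 1)
(13) (1 + 0)  =[mul_one ←]=  ((1 + 0) * 1)    ⊢ E2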